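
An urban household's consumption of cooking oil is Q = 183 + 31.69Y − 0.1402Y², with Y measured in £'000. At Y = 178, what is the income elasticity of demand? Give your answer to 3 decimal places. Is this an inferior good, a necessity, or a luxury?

-2.347 (inferior good)

At Y = 178: Q = 1381.7232.
dQ/dY = 31.69 − 0.2804Y = -18.22120.
η = (dQ/dY)·(Y/Q) = -18.22120 × (178/1381.7232) = -2.347.
η < 0 ⇒ inferior good.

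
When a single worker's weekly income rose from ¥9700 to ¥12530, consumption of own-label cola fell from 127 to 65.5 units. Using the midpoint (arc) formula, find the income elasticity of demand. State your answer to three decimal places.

ΔQ = 65.5 − 127 = -61.5; midpoint Q̄ = (127 + 65.5)/2 = 96.25.
ΔI = 12530 − 9700 = 2830; midpoint Ī = (9700 + 12530)/2 = 11115.
η = (ΔQ/Q̄) ÷ (ΔI/Ī) = (-61.5/96.25) ÷ (2830/11115) = -2.510.

-2.510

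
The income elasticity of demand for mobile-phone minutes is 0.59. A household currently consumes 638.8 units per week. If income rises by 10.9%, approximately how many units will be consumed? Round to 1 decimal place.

679.9

%ΔQ ≈ η × %ΔI = 0.59 × 10.9% = 6.431%.
New Q ≈ 638.8 × (1 + 0.06431) = 679.9.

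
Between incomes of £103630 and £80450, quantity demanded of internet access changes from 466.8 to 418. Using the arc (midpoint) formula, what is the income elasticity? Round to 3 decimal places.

0.438

ΔQ = 418 − 466.8 = -48.8; midpoint Q̄ = (466.8 + 418)/2 = 442.4.
ΔI = 80450 − 103630 = -23180; midpoint Ī = (103630 + 80450)/2 = 92040.
η = (ΔQ/Q̄) ÷ (ΔI/Ī) = (-48.8/442.4) ÷ (-23180/92040) = 0.438.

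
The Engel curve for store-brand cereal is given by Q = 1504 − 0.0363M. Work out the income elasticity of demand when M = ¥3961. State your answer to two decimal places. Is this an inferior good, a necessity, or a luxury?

-0.11 (inferior good)

At M = 3961: Q = 1360.216.
dQ/dM = −0.0363.
η = (dQ/dM)·(M/Q) = -0.0363 × (3961/1360.216) = -0.11.
Since η < 0, the good is an inferior good.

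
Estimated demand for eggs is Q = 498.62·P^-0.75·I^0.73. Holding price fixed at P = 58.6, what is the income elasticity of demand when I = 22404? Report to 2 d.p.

0.73

For a multiplicative demand Q = A·P^α·I^β, the income elasticity is β everywhere.
Here β = 0.73, so η = 0.73.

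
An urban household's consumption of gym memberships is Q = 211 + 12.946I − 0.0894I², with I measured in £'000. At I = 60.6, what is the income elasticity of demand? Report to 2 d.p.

At I = 60.6: Q = 667.2186.
dQ/dI = 12.946 − 0.1788I = 2.11072.
η = (dQ/dI)·(I/Q) = 2.11072 × (60.6/667.2186) = 0.19.

0.19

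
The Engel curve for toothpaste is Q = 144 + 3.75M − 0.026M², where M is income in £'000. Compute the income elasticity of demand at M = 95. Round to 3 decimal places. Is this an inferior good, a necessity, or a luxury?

At M = 95: Q = 265.6000.
dQ/dM = 3.75 − 0.052M = -1.19000.
η = (dQ/dM)·(M/Q) = -1.19000 × (95/265.6000) = -0.426.
η < 0 ⇒ inferior good.

-0.426 (inferior good)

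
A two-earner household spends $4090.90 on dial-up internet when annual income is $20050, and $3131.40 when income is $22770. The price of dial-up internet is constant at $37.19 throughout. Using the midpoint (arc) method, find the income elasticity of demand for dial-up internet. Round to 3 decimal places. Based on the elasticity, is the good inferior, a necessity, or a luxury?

-2.091 (inferior good)

With a constant price, Q₁ = 4090.90/37.19 = 110.000 and Q₂ = 3131.40/37.19 = 84.200 (equivalently, work directly with expenditure since P cancels).
Midpoint %ΔQ = (3131.40 − 4090.90)/3611.15 = -0.26570; midpoint %ΔI = (22770 − 20050)/21410 = 0.12704.
η = -0.26570 / 0.12704 = -2.091.
η < 0 ⇒ inferior good.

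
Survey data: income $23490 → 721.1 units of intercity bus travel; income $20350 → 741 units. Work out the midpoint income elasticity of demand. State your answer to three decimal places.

-0.190

ΔQ = 741 − 721.1 = 19.9; midpoint Q̄ = (721.1 + 741)/2 = 731.05.
ΔI = 20350 − 23490 = -3140; midpoint Ī = (23490 + 20350)/2 = 21920.
η = (ΔQ/Q̄) ÷ (ΔI/Ī) = (19.9/731.05) ÷ (-3140/21920) = -0.190.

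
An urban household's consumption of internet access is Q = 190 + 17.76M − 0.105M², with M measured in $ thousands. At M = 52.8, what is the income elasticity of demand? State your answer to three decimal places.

At M = 52.8: Q = 835.0048.
dQ/dM = 17.76 − 0.21M = 6.67200.
η = (dQ/dM)·(M/Q) = 6.67200 × (52.8/835.0048) = 0.422.

0.422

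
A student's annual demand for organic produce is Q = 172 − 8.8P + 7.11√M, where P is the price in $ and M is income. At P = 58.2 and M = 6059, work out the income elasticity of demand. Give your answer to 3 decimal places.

At P = 58.2, M = 6059: Q = 213.279.
Holding P constant, ∂Q/∂M = 7.11/(2√M) = 0.0456709.
η_M = (∂Q/∂M)·(M/Q) = 0.0456709 × (6059/213.279) = 1.297.

1.297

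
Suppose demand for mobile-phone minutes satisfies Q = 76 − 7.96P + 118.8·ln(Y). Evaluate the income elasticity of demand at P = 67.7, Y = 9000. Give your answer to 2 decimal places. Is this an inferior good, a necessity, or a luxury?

0.19 (necessity)

At P = 67.7, Y = 9000: Q = 618.780.
Holding P constant, ∂Q/∂Y = 118.8/Y = 0.0132.
η_Y = (∂Q/∂Y)·(Y/Q) = 0.0132 × (9000/618.780) = 0.19.
Since 0 < η < 1, this is a necessity.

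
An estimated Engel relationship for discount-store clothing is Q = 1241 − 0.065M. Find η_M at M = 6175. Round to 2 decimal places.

-0.48

At M = 6175: Q = 839.625.
dQ/dM = −0.065.
η = (dQ/dM)·(M/Q) = -0.065 × (6175/839.625) = -0.48.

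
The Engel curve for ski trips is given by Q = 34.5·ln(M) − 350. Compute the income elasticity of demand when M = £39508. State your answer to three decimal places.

2.276

At M = 39508: Q = 15.157.
dQ/dM = 34.5/M = 0.000873241 at this income.
η = (dQ/dM)·(M/Q) = 0.000873241 × (39508/15.157) = 2.276.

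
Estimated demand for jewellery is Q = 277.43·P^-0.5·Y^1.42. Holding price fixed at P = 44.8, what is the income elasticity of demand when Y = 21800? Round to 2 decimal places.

1.42

For a multiplicative demand Q = A·P^α·Y^β, the income elasticity is β everywhere.
Here β = 1.42, so η = 1.42.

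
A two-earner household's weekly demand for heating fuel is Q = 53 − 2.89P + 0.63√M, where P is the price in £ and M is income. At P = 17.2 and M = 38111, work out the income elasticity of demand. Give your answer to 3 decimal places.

At P = 17.2, M = 38111: Q = 126.281.
Holding P constant, ∂Q/∂M = 0.63/(2√M) = 0.00161356.
η_M = (∂Q/∂M)·(M/Q) = 0.00161356 × (38111/126.281) = 0.487.

0.487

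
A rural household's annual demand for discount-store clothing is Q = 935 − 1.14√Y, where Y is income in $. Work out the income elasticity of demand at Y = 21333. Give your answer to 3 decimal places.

At Y = 21333: Q = 768.494.
dQ/dY = -1.14/(2√Y) = -0.00390255 at this income.
η = (dQ/dY)·(Y/Q) = -0.00390255 × (21333/768.494) = -0.108.

-0.108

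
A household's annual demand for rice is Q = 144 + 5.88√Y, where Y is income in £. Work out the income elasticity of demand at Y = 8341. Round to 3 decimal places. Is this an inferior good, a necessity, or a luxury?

0.394 (necessity)

At Y = 8341: Q = 681.015.
dQ/dY = 5.88/(2√Y) = 0.0321913 at this income.
η = (dQ/dY)·(Y/Q) = 0.0321913 × (8341/681.015) = 0.394.
Since 0 < η < 1, the good is a necessity.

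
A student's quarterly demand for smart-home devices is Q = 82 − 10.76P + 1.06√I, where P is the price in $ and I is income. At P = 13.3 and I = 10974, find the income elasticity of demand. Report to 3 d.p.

1.112

At P = 13.3, I = 10974: Q = 49.934.
Holding P constant, ∂Q/∂I = 1.06/(2√I) = 0.00505933.
η_I = (∂Q/∂I)·(I/Q) = 0.00505933 × (10974/49.934) = 1.112.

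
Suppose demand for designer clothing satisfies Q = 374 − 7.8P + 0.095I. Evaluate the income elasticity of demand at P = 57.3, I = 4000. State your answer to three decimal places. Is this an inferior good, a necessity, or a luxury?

At P = 57.3, I = 4000: Q = 307.060.
Holding P constant, ∂Q/∂I = 0.095.
η_I = (∂Q/∂I)·(I/Q) = 0.095 × (4000/307.060) = 1.238.
Since η > 1, this is a luxury.

1.238 (luxury)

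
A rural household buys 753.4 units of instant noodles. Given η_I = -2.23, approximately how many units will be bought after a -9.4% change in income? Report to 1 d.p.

911.3

%ΔQ ≈ η × %ΔI = -2.23 × (-9.4%) = 20.962%.
New Q ≈ 753.4 × (1 + 0.20962) = 911.3.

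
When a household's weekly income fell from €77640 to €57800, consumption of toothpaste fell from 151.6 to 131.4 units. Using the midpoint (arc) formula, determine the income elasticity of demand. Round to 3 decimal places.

ΔQ = 131.4 − 151.6 = -20.2; midpoint Q̄ = (151.6 + 131.4)/2 = 141.5.
ΔI = 57800 − 77640 = -19840; midpoint Ī = (77640 + 57800)/2 = 67720.
η = (ΔQ/Q̄) ÷ (ΔI/Ī) = (-20.2/141.5) ÷ (-19840/67720) = 0.487.

0.487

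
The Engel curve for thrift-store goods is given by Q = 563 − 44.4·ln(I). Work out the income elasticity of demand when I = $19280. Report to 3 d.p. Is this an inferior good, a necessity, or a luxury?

-0.355 (inferior good)

At I = 19280: Q = 124.913.
dQ/dI = -44.4/I = -0.0023029 at this income.
η = (dQ/dI)·(I/Q) = -0.0023029 × (19280/124.913) = -0.355.
Since η < 0, the good is an inferior good.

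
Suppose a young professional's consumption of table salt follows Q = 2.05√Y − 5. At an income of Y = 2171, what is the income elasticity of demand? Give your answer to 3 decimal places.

At Y = 2171: Q = 90.518.
dQ/dY = 2.05/(2√Y) = 0.0219985 at this income.
η = (dQ/dY)·(Y/Q) = 0.0219985 × (2171/90.518) = 0.528.

0.528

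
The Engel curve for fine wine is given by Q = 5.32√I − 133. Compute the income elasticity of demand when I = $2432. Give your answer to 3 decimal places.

At I = 2432: Q = 129.357.
dQ/dI = 5.32/(2√I) = 0.0539386 at this income.
η = (dQ/dI)·(I/Q) = 0.0539386 × (2432/129.357) = 1.014.

1.014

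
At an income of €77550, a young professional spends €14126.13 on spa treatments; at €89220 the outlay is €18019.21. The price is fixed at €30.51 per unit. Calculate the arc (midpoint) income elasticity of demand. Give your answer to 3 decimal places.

With a constant price, Q₁ = 14126.13/30.51 = 463.000 and Q₂ = 18019.21/30.51 = 590.600 (equivalently, work directly with expenditure since P cancels).
Midpoint %ΔQ = (18019.21 − 14126.13)/16072.67 = 0.24222; midpoint %ΔI = (89220 − 77550)/83385 = 0.13995.
η = 0.24222 / 0.13995 = 1.731.

1.731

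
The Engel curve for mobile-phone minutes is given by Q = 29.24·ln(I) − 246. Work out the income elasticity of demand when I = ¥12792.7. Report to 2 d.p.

0.96

At I = 12792.7: Q = 30.512.
dQ/dI = 29.24/I = 0.00228568 at this income.
η = (dQ/dI)·(I/Q) = 0.00228568 × (12792.7/30.512) = 0.96.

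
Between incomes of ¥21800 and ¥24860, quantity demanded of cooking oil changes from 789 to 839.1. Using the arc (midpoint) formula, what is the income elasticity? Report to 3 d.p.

ΔQ = 839.1 − 789 = 50.1; midpoint Q̄ = (789 + 839.1)/2 = 814.05.
ΔI = 24860 − 21800 = 3060; midpoint Ī = (21800 + 24860)/2 = 23330.
η = (ΔQ/Q̄) ÷ (ΔI/Ī) = (50.1/814.05) ÷ (3060/23330) = 0.469.

0.469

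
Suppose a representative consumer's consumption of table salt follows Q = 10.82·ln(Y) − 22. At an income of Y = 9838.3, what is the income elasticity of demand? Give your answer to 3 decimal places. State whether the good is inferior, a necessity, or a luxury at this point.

At Y = 9838.3: Q = 77.479.
dQ/dY = 10.82/Y = 0.00109978 at this income.
η = (dQ/dY)·(Y/Q) = 0.00109978 × (9838.3/77.479) = 0.140.
Since 0 < η < 1, the good is a necessity.

0.140 (necessity)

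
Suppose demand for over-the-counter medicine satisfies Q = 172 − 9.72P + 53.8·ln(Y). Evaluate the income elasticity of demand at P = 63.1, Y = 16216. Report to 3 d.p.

At P = 63.1, Y = 16216: Q = 80.192.
Holding P constant, ∂Q/∂Y = 53.8/Y = 0.00331771.
η_Y = (∂Q/∂Y)·(Y/Q) = 0.00331771 × (16216/80.192) = 0.671.

0.671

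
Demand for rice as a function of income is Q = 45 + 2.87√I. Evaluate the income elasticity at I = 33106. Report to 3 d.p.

At I = 33106: Q = 567.198.
dQ/dI = 2.87/(2√I) = 0.00788676 at this income.
η = (dQ/dI)·(I/Q) = 0.00788676 × (33106/567.198) = 0.460.

0.460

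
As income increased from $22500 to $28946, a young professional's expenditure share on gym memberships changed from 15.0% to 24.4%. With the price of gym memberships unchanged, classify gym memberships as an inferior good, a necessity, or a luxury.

luxury

The budget share rises as income rises, so η > 1.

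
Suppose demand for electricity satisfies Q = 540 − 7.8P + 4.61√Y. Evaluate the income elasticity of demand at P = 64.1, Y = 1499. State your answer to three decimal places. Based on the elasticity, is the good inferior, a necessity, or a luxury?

0.408 (necessity)

At P = 64.1, Y = 1499: Q = 218.505.
Holding P constant, ∂Q/∂Y = 4.61/(2√Y) = 0.0595347.
η_Y = (∂Q/∂Y)·(Y/Q) = 0.0595347 × (1499/218.505) = 0.408.
Since 0 < η < 1, this is a necessity.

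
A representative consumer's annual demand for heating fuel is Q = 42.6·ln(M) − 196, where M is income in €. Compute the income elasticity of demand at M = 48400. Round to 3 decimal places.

0.162

At M = 48400: Q = 263.537.
dQ/dM = 42.6/M = 0.000880165 at this income.
η = (dQ/dM)·(M/Q) = 0.000880165 × (48400/263.537) = 0.162.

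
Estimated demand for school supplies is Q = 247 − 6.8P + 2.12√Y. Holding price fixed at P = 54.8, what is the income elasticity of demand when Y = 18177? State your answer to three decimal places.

At P = 54.8, Y = 18177: Q = 160.183.
Holding P constant, ∂Q/∂Y = 2.12/(2√Y) = 0.00786221.
η_Y = (∂Q/∂Y)·(Y/Q) = 0.00786221 × (18177/160.183) = 0.892.

0.892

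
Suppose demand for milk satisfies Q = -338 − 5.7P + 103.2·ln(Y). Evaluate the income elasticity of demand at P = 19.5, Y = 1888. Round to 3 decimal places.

At P = 19.5, Y = 1888: Q = 329.316.
Holding P constant, ∂Q/∂Y = 103.2/Y = 0.054661.
η_Y = (∂Q/∂Y)·(Y/Q) = 0.054661 × (1888/329.316) = 0.313.

0.313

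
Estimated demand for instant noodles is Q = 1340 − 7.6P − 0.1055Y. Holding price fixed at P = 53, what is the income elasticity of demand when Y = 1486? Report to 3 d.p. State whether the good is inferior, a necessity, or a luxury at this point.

-0.201 (inferior good)

At P = 53, Y = 1486: Q = 780.427.
Holding P constant, ∂Q/∂Y = −0.1055.
η_Y = (∂Q/∂Y)·(Y/Q) = -0.1055 × (1486/780.427) = -0.201.
Since η < 0, this is an inferior good.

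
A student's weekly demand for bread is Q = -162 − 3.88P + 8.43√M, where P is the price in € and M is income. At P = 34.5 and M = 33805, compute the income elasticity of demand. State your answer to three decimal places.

0.618

At P = 34.5, M = 33805: Q = 1254.091.
Holding P constant, ∂Q/∂M = 8.43/(2√M) = 0.0229249.
η_M = (∂Q/∂M)·(M/Q) = 0.0229249 × (33805/1254.091) = 0.618.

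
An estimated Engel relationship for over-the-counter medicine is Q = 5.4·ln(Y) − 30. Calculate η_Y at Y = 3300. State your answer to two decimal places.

0.39

At Y = 3300: Q = 13.749.
dQ/dY = 5.4/Y = 0.00163636 at this income.
η = (dQ/dY)·(Y/Q) = 0.00163636 × (3300/13.749) = 0.39.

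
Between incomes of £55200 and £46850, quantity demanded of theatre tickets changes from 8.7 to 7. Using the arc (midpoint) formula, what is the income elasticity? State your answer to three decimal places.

1.323

ΔQ = 7 − 8.7 = -1.7; midpoint Q̄ = (8.7 + 7)/2 = 7.85.
ΔI = 46850 − 55200 = -8350; midpoint Ī = (55200 + 46850)/2 = 51025.
η = (ΔQ/Q̄) ÷ (ΔI/Ī) = (-1.7/7.85) ÷ (-8350/51025) = 1.323.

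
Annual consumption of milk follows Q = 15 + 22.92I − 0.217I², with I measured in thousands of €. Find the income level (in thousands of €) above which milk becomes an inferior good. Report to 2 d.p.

dQ/dI = 22.92 − 0.434I.
The good is inferior where dQ/dI < 0. Setting dQ/dI = 0 gives I = 22.92 / 0.434 = 52.81.

52.81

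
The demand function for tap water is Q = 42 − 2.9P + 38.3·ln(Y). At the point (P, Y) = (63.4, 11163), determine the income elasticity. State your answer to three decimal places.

0.178

At P = 63.4, Y = 11163: Q = 215.110.
Holding P constant, ∂Q/∂Y = 38.3/Y = 0.00343098.
η_Y = (∂Q/∂Y)·(Y/Q) = 0.00343098 × (11163/215.110) = 0.178.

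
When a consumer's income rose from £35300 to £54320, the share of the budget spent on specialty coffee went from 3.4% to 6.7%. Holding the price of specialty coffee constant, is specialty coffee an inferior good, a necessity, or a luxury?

luxury

The budget share rises as income rises, so η > 1.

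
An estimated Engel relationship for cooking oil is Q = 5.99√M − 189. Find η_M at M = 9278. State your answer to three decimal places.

0.744

At M = 9278: Q = 387.971.
dQ/dM = 5.99/(2√M) = 0.0310935 at this income.
η = (dQ/dM)·(M/Q) = 0.0310935 × (9278/387.971) = 0.744.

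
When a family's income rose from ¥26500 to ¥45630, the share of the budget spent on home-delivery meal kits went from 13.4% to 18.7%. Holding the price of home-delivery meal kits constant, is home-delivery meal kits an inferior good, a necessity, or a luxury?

luxury

The budget share rises as income rises, so η > 1.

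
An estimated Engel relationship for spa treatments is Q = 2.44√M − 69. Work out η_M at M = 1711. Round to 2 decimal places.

1.58

At M = 1711: Q = 31.929.
dQ/dM = 2.44/(2√M) = 0.0294941 at this income.
η = (dQ/dM)·(M/Q) = 0.0294941 × (1711/31.929) = 1.58.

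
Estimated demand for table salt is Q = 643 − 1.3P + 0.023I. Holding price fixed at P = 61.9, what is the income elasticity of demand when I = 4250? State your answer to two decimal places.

0.15

At P = 61.9, I = 4250: Q = 660.280.
Holding P constant, ∂Q/∂I = 0.023.
η_I = (∂Q/∂I)·(I/Q) = 0.023 × (4250/660.280) = 0.15.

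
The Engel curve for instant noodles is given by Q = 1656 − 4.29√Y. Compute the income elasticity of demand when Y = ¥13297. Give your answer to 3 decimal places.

-0.213

At Y = 13297: Q = 1161.309.
dQ/dY = -4.29/(2√Y) = -0.0186016 at this income.
η = (dQ/dY)·(Y/Q) = -0.0186016 × (13297/1161.309) = -0.213.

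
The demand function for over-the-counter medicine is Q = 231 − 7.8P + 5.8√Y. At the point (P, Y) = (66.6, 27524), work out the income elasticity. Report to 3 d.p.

At P = 66.6, Y = 27524: Q = 673.761.
Holding P constant, ∂Q/∂Y = 5.8/(2√Y) = 0.01748.
η_Y = (∂Q/∂Y)·(Y/Q) = 0.01748 × (27524/673.761) = 0.714.

0.714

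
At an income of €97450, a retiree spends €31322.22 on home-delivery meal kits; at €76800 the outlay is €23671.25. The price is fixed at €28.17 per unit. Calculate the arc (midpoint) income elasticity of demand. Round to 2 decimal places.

1.17

With a constant price, Q₁ = 31322.22/28.17 = 1111.900 and Q₂ = 23671.25/28.17 = 840.300 (equivalently, work directly with expenditure since P cancels).
Midpoint %ΔQ = (23671.25 − 31322.22)/27496.74 = -0.27825; midpoint %ΔI = (76800 − 97450)/87125 = -0.23702.
η = -0.27825 / -0.23702 = 1.17.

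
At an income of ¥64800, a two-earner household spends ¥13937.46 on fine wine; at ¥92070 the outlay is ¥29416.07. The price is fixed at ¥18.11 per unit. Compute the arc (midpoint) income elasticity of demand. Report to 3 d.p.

With a constant price, Q₁ = 13937.46/18.11 = 769.600 and Q₂ = 29416.07/18.11 = 1624.300 (equivalently, work directly with expenditure since P cancels).
Midpoint %ΔQ = (29416.07 − 13937.46)/21676.77 = 0.71406; midpoint %ΔI = (92070 − 64800)/78435 = 0.34768.
η = 0.71406 / 0.34768 = 2.054.

2.054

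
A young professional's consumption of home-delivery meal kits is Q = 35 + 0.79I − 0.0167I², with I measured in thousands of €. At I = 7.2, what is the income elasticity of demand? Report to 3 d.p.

At I = 7.2: Q = 39.8223.
dQ/dI = 0.79 − 0.0334I = 0.54952.
η = (dQ/dI)·(I/Q) = 0.54952 × (7.2/39.8223) = 0.099.

0.099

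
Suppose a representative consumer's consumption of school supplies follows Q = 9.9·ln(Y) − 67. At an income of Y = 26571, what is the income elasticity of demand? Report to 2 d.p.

0.29

At Y = 26571: Q = 33.857.
dQ/dY = 9.9/Y = 0.000372587 at this income.
η = (dQ/dY)·(Y/Q) = 0.000372587 × (26571/33.857) = 0.29.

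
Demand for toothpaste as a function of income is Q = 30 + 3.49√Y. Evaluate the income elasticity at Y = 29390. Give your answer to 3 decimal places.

0.476

At Y = 29390: Q = 628.309.
dQ/dY = 3.49/(2√Y) = 0.0101788 at this income.
η = (dQ/dY)·(Y/Q) = 0.0101788 × (29390/628.309) = 0.476.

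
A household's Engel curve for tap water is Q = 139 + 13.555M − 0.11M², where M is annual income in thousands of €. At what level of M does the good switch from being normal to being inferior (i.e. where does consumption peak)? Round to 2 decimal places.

61.61

dQ/dM = 13.555 − 0.22M.
The good is inferior where dQ/dM < 0. Setting dQ/dM = 0 gives M = 13.555 / 0.22 = 61.61.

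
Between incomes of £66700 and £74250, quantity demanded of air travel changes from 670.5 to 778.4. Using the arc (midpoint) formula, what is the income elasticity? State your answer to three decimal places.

1.390

ΔQ = 778.4 − 670.5 = 107.9; midpoint Q̄ = (670.5 + 778.4)/2 = 724.45.
ΔI = 74250 − 66700 = 7550; midpoint Ī = (66700 + 74250)/2 = 70475.
η = (ΔQ/Q̄) ÷ (ΔI/Ī) = (107.9/724.45) ÷ (7550/70475) = 1.390.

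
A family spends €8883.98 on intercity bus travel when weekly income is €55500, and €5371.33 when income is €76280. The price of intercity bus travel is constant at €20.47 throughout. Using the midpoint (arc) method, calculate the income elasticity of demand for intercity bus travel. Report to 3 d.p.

-1.563

With a constant price, Q₁ = 8883.98/20.47 = 434.000 and Q₂ = 5371.33/20.47 = 262.400 (equivalently, work directly with expenditure since P cancels).
Midpoint %ΔQ = (5371.33 − 8883.98)/7127.66 = -0.49282; midpoint %ΔI = (76280 − 55500)/65890 = 0.31537.
η = -0.49282 / 0.31537 = -1.563.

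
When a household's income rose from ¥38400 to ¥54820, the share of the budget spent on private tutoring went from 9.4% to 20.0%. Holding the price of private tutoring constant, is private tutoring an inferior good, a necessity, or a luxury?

luxury

The budget share rises as income rises, so η > 1.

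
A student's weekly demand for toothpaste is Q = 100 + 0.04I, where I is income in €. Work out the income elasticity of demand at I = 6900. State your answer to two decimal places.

At I = 6900: Q = 376.000.
dQ/dI = 0.04.
η = (dQ/dI)·(I/Q) = 0.04 × (6900/376.000) = 0.73.

0.73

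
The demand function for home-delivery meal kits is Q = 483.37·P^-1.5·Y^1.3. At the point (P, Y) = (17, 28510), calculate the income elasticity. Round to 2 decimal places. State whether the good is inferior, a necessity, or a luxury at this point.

For a multiplicative demand Q = A·P^α·Y^β, the income elasticity is β everywhere.
Here β = 1.3, so η = 1.30.
Since η > 1, this is a luxury.

1.30 (luxury)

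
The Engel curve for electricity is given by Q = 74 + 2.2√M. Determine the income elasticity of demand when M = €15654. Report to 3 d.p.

0.394

At M = 15654: Q = 349.255.
dQ/dM = 2.2/(2√M) = 0.00879184 at this income.
η = (dQ/dM)·(M/Q) = 0.00879184 × (15654/349.255) = 0.394.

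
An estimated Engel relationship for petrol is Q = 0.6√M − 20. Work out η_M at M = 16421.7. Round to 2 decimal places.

0.68

At M = 16421.7: Q = 56.888.
dQ/dM = 0.6/(2√M) = 0.00234106 at this income.
η = (dQ/dM)·(M/Q) = 0.00234106 × (16421.7/56.888) = 0.68.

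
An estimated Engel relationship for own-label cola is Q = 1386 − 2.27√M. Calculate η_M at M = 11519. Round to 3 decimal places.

At M = 11519: Q = 1142.369.
dQ/dM = -2.27/(2√M) = -0.0105752 at this income.
η = (dQ/dM)·(M/Q) = -0.0105752 × (11519/1142.369) = -0.107.

-0.107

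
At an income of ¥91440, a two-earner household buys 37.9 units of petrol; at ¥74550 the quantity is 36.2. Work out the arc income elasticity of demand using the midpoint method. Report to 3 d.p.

ΔQ = 36.2 − 37.9 = -1.7; midpoint Q̄ = (37.9 + 36.2)/2 = 37.05.
ΔI = 74550 − 91440 = -16890; midpoint Ī = (91440 + 74550)/2 = 82995.
η = (ΔQ/Q̄) ÷ (ΔI/Ī) = (-1.7/37.05) ÷ (-16890/82995) = 0.225.

0.225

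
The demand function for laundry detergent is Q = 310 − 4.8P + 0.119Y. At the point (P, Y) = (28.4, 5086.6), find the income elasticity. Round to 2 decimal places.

At P = 28.4, Y = 5086.6: Q = 778.985.
Holding P constant, ∂Q/∂Y = 0.119.
η_Y = (∂Q/∂Y)·(Y/Q) = 0.119 × (5086.6/778.985) = 0.78.

0.78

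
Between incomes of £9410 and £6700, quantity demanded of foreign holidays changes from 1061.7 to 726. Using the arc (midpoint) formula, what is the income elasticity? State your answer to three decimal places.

1.116

ΔQ = 726 − 1061.7 = -335.7; midpoint Q̄ = (1061.7 + 726)/2 = 893.85.
ΔI = 6700 − 9410 = -2710; midpoint Ī = (9410 + 6700)/2 = 8055.
η = (ΔQ/Q̄) ÷ (ΔI/Ī) = (-335.7/893.85) ÷ (-2710/8055) = 1.116.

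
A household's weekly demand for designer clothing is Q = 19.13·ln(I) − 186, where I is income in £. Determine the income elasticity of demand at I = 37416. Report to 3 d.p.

1.239

At I = 37416: Q = 15.436.
dQ/dI = 19.13/I = 0.000511279 at this income.
η = (dQ/dI)·(I/Q) = 0.000511279 × (37416/15.436) = 1.239.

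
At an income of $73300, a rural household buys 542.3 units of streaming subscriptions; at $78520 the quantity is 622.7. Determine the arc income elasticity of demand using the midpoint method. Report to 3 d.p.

ΔQ = 622.7 − 542.3 = 80.4; midpoint Q̄ = (542.3 + 622.7)/2 = 582.5.
ΔI = 78520 − 73300 = 5220; midpoint Ī = (73300 + 78520)/2 = 75910.
η = (ΔQ/Q̄) ÷ (ΔI/Ī) = (80.4/582.5) ÷ (5220/75910) = 2.007.

2.007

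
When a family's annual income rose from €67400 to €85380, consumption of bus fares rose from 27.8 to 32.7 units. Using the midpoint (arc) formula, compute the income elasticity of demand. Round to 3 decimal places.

0.688

ΔQ = 32.7 − 27.8 = 4.9; midpoint Q̄ = (27.8 + 32.7)/2 = 30.25.
ΔI = 85380 − 67400 = 17980; midpoint Ī = (67400 + 85380)/2 = 76390.
η = (ΔQ/Q̄) ÷ (ΔI/Ī) = (4.9/30.25) ÷ (17980/76390) = 0.688.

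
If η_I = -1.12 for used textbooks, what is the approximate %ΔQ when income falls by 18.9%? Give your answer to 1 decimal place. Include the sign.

%ΔQ ≈ η × %ΔI = -1.12 × (-18.9%) = 21.2%.

21.2%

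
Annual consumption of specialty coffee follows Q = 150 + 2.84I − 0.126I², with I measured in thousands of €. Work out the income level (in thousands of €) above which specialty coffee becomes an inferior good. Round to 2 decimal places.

dQ/dI = 2.84 − 0.252I.
The good is inferior where dQ/dI < 0. Setting dQ/dI = 0 gives I = 2.84 / 0.252 = 11.27.

11.27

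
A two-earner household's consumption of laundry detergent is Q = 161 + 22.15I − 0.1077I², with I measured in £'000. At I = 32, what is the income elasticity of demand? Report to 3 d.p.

At I = 32: Q = 759.5152.
dQ/dI = 22.15 − 0.2154I = 15.25720.
η = (dQ/dI)·(I/Q) = 15.25720 × (32/759.5152) = 0.643.

0.643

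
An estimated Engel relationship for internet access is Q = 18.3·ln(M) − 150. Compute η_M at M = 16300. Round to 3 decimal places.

At M = 16300: Q = 27.490.
dQ/dM = 18.3/M = 0.0011227 at this income.
η = (dQ/dM)·(M/Q) = 0.0011227 × (16300/27.490) = 0.666.

0.666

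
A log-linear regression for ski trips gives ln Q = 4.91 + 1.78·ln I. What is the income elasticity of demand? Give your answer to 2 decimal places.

1.78

In a log-linear demand, the coefficient on ln I is the income elasticity.
So η = 1.78.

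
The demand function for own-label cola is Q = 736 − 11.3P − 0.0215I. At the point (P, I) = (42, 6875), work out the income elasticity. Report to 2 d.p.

At P = 42, I = 6875: Q = 113.587.
Holding P constant, ∂Q/∂I = −0.0215.
η_I = (∂Q/∂I)·(I/Q) = -0.0215 × (6875/113.587) = -1.30.

-1.30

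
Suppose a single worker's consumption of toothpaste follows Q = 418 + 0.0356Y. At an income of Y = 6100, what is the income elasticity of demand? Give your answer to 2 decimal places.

0.34

At Y = 6100: Q = 635.160.
dQ/dY = 0.0356.
η = (dQ/dY)·(Y/Q) = 0.0356 × (6100/635.160) = 0.34.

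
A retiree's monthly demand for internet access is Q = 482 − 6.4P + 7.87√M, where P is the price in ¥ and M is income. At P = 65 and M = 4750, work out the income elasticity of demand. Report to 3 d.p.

0.446

At P = 65, M = 4750: Q = 608.402.
Holding P constant, ∂Q/∂M = 7.87/(2√M) = 0.057095.
η_M = (∂Q/∂M)·(M/Q) = 0.057095 × (4750/608.402) = 0.446.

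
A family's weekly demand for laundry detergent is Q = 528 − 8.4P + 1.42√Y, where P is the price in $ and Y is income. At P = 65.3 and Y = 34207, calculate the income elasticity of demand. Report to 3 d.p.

0.542

At P = 65.3, Y = 34207: Q = 242.111.
Holding P constant, ∂Q/∂Y = 1.42/(2√Y) = 0.00383885.
η_Y = (∂Q/∂Y)·(Y/Q) = 0.00383885 × (34207/242.111) = 0.542.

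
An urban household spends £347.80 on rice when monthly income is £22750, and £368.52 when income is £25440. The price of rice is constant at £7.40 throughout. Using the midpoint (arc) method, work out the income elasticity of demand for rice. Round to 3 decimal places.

0.518

With a constant price, Q₁ = 347.80/7.40 = 47.000 and Q₂ = 368.52/7.40 = 49.800 (equivalently, work directly with expenditure since P cancels).
Midpoint %ΔQ = (368.52 − 347.80)/358.16 = 0.05785; midpoint %ΔI = (25440 − 22750)/24095 = 0.11164.
η = 0.05785 / 0.11164 = 0.518.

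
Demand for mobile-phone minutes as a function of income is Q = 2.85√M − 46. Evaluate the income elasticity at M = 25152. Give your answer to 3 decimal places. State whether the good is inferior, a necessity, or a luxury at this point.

0.557 (necessity)

At M = 25152: Q = 405.992.
dQ/dM = 2.85/(2√M) = 0.00898522 at this income.
η = (dQ/dM)·(M/Q) = 0.00898522 × (25152/405.992) = 0.557.
Since 0 < η < 1, the good is a necessity.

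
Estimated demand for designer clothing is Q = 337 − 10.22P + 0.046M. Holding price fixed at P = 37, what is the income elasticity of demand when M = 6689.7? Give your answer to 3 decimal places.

At P = 37, M = 6689.7: Q = 266.586.
Holding P constant, ∂Q/∂M = 0.046.
η_M = (∂Q/∂M)·(M/Q) = 0.046 × (6689.7/266.586) = 1.154.

1.154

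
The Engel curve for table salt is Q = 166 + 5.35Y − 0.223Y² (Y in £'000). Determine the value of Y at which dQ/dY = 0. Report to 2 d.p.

12.00

dQ/dY = 5.35 − 0.446Y.
The good is inferior where dQ/dY < 0. Setting dQ/dY = 0 gives Y = 5.35 / 0.446 = 12.00.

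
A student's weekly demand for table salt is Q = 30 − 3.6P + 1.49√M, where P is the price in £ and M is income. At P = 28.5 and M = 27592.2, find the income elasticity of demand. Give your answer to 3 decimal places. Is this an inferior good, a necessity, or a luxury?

At P = 28.5, M = 27592.2: Q = 174.902.
Holding P constant, ∂Q/∂M = 1.49/(2√M) = 0.00448501.
η_M = (∂Q/∂M)·(M/Q) = 0.00448501 × (27592.2/174.902) = 0.708.
Since 0 < η < 1, this is a necessity.

0.708 (necessity)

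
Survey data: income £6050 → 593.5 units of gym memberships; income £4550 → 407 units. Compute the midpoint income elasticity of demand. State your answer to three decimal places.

ΔQ = 407 − 593.5 = -186.5; midpoint Q̄ = (593.5 + 407)/2 = 500.25.
ΔI = 4550 − 6050 = -1500; midpoint Ī = (6050 + 4550)/2 = 5300.
η = (ΔQ/Q̄) ÷ (ΔI/Ī) = (-186.5/500.25) ÷ (-1500/5300) = 1.317.

1.317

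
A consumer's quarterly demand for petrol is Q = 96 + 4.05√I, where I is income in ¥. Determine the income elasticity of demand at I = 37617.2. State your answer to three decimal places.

At I = 37617.2: Q = 881.504.
dQ/dI = 4.05/(2√I) = 0.0104408 at this income.
η = (dQ/dI)·(I/Q) = 0.0104408 × (37617.2/881.504) = 0.446.

0.446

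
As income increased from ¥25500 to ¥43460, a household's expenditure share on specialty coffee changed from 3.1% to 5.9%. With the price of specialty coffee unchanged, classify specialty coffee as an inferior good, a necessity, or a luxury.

The budget share rises as income rises, so η > 1.

luxury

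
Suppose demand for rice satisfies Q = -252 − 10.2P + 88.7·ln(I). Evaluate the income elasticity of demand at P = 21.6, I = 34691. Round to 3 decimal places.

0.195

At P = 21.6, I = 34691: Q = 454.971.
Holding P constant, ∂Q/∂I = 88.7/I = 0.00255686.
η_I = (∂Q/∂I)·(I/Q) = 0.00255686 × (34691/454.971) = 0.195.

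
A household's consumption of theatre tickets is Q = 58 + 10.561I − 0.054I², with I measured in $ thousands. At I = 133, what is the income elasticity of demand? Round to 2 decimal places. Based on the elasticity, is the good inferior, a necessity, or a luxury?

At I = 133: Q = 507.4070.
dQ/dI = 10.561 − 0.108I = -3.80300.
η = (dQ/dI)·(I/Q) = -3.80300 × (133/507.4070) = -1.00.
η < 0 ⇒ inferior good.

-1.00 (inferior good)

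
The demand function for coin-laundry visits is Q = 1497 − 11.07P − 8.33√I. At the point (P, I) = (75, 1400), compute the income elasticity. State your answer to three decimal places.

-0.439

At P = 75, I = 1400: Q = 355.070.
Holding P constant, ∂Q/∂I = -8.33/(2√I) = -0.111314.
η_I = (∂Q/∂I)·(I/Q) = -0.111314 × (1400/355.070) = -0.439.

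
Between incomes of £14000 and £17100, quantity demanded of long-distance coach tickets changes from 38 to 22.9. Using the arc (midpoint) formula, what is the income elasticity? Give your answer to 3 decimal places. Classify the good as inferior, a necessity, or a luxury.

ΔQ = 22.9 − 38 = -15.1; midpoint Q̄ = (38 + 22.9)/2 = 30.45.
ΔI = 17100 − 14000 = 3100; midpoint Ī = (14000 + 17100)/2 = 15550.
η = (ΔQ/Q̄) ÷ (ΔI/Ī) = (-15.1/30.45) ÷ (3100/15550) = -2.487.
η < 0 ⇒ inferior good.

-2.487 (inferior good)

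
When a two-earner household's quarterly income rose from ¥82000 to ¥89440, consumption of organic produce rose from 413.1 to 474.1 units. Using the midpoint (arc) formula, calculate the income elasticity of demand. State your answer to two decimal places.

ΔQ = 474.1 − 413.1 = 61; midpoint Q̄ = (413.1 + 474.1)/2 = 443.6.
ΔI = 89440 − 82000 = 7440; midpoint Ī = (82000 + 89440)/2 = 85720.
η = (ΔQ/Q̄) ÷ (ΔI/Ī) = (61/443.6) ÷ (7440/85720) = 1.58.

1.58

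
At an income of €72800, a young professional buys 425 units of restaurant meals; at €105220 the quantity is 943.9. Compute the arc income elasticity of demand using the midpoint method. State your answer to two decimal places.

2.08

ΔQ = 943.9 − 425 = 518.9; midpoint Q̄ = (425 + 943.9)/2 = 684.45.
ΔI = 105220 − 72800 = 32420; midpoint Ī = (72800 + 105220)/2 = 89010.
η = (ΔQ/Q̄) ÷ (ΔI/Ī) = (518.9/684.45) ÷ (32420/89010) = 2.08.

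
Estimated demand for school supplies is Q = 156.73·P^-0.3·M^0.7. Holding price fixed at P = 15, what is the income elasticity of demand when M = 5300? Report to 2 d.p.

For a multiplicative demand Q = A·P^α·M^β, the income elasticity is β everywhere.
Here β = 0.7, so η = 0.70.

0.70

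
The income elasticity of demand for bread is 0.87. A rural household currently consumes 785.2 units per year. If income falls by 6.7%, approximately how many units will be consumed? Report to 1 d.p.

739.4

%ΔQ ≈ η × %ΔI = 0.87 × (-6.7%) = -5.829%.
New Q ≈ 785.2 × (1 − 0.05829) = 739.4.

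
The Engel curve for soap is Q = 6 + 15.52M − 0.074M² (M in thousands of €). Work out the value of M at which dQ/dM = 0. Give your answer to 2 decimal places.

104.86

dQ/dM = 15.52 − 0.148M.
The good is inferior where dQ/dM < 0. Setting dQ/dM = 0 gives M = 15.52 / 0.148 = 104.86.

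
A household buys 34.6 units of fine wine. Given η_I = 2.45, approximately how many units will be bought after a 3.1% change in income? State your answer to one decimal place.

%ΔQ ≈ η × %ΔI = 2.45 × 3.1% = 7.595%.
New Q ≈ 34.6 × (1 + 0.07595) = 37.2.

37.2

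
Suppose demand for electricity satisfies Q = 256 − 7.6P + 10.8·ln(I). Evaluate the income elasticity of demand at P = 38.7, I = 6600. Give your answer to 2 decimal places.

0.19

At P = 38.7, I = 6600: Q = 56.864.
Holding P constant, ∂Q/∂I = 10.8/I = 0.00163636.
η_I = (∂Q/∂I)·(I/Q) = 0.00163636 × (6600/56.864) = 0.19.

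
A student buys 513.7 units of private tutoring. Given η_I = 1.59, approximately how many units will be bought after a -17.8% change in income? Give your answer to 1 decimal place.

368.3

%ΔQ ≈ η × %ΔI = 1.59 × (-17.8%) = -28.302%.
New Q ≈ 513.7 × (1 − 0.28302) = 368.3.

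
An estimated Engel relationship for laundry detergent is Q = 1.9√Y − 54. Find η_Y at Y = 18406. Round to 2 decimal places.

0.63

At Y = 18406: Q = 203.771.
dQ/dY = 1.9/(2√Y) = 0.00700235 at this income.
η = (dQ/dY)·(Y/Q) = 0.00700235 × (18406/203.771) = 0.63.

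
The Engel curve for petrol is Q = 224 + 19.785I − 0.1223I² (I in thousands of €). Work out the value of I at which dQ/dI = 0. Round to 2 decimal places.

dQ/dI = 19.785 − 0.2446I.
The good is inferior where dQ/dI < 0. Setting dQ/dI = 0 gives I = 19.785 / 0.2446 = 80.89.

80.89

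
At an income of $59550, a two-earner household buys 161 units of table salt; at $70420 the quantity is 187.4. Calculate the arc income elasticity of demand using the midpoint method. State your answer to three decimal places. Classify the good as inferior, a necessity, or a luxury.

0.906 (necessity)

ΔQ = 187.4 − 161 = 26.4; midpoint Q̄ = (161 + 187.4)/2 = 174.2.
ΔI = 70420 − 59550 = 10870; midpoint Ī = (59550 + 70420)/2 = 64985.
η = (ΔQ/Q̄) ÷ (ΔI/Ī) = (26.4/174.2) ÷ (10870/64985) = 0.906.
0 < η < 1 ⇒ necessity.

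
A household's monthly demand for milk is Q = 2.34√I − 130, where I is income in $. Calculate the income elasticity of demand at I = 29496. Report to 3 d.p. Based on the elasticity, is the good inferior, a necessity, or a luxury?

0.739 (necessity)

At I = 29496: Q = 271.881.
dQ/dI = 2.34/(2√I) = 0.00681247 at this income.
η = (dQ/dI)·(I/Q) = 0.00681247 × (29496/271.881) = 0.739.
Since 0 < η < 1, the good is a necessity.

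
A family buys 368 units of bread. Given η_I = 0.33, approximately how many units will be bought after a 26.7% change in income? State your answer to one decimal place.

400.4

%ΔQ ≈ η × %ΔI = 0.33 × 26.7% = 8.811%.
New Q ≈ 368 × (1 + 0.08811) = 400.4.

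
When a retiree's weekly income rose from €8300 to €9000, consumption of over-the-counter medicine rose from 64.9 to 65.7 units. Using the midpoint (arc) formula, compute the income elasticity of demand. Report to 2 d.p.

0.15

ΔQ = 65.7 − 64.9 = 0.8; midpoint Q̄ = (64.9 + 65.7)/2 = 65.3.
ΔI = 9000 − 8300 = 700; midpoint Ī = (8300 + 9000)/2 = 8650.
η = (ΔQ/Q̄) ÷ (ΔI/Ī) = (0.8/65.3) ÷ (700/8650) = 0.15.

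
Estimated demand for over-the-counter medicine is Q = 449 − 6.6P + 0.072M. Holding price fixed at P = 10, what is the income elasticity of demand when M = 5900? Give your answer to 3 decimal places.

0.526

At P = 10, M = 5900: Q = 807.800.
Holding P constant, ∂Q/∂M = 0.072.
η_M = (∂Q/∂M)·(M/Q) = 0.072 × (5900/807.800) = 0.526.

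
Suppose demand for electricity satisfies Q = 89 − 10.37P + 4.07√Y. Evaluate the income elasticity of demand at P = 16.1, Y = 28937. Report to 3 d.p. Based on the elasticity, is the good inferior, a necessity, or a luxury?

0.563 (necessity)

At P = 16.1, Y = 28937: Q = 614.386.
Holding P constant, ∂Q/∂Y = 4.07/(2√Y) = 0.0119629.
η_Y = (∂Q/∂Y)·(Y/Q) = 0.0119629 × (28937/614.386) = 0.563.
Since 0 < η < 1, this is a necessity.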